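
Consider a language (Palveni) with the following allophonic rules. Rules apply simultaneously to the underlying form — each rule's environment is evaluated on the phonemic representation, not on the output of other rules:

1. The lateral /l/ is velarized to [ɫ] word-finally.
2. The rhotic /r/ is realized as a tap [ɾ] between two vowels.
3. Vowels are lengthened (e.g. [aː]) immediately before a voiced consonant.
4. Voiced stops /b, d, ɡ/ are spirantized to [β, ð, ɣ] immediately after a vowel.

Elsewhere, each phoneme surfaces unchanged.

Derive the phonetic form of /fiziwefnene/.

[fiːziːwefneːne]

/f/ (word-initial) is unaffected → [f].
/i/ (between /f/ and /z/) occurs before a voiced consonant → [iː] by rule 3.
/z/ (between /i/ and /i/) is unaffected → [z].
/i/ — between /z/ and /w/, before a voiced consonant — surfaces as [iː] (rule 3).
/w/ — not in any rule's target class → [w].
/e/ — between /w/ and /f/; rule 3 does not apply here → [e].
/f/ stays [f].
/n/ (between /f/ and /e/): no rule targets it → [n].
/e/ (between /n/ and /n/): before a voiced consonant, so rule 3 applies → [eː].
/n/ stays [n].
/e/ (word-final) fails the environment for rule 3, so it stays [e].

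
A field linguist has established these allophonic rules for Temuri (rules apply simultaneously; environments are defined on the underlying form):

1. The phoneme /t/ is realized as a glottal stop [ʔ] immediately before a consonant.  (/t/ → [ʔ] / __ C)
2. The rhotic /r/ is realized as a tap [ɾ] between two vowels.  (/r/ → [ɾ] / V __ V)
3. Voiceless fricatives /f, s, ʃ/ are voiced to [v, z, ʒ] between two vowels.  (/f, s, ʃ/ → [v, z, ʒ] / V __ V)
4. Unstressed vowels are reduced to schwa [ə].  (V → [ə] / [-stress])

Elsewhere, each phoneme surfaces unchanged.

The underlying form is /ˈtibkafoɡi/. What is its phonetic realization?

[ˈtibkəvəɡə]

/t/ — word-initial; rule 1 does not apply here → [t].
/i/ (between /t/ and /b/): rule 4 targets it, but not in an unstressed syllable → unchanged [i].
Rule 4 applies to /a/ (between /k/ and /f/: in an unstressed syllable) → [ə].
Rule 3 applies to /f/ (between /a/ and /o/: between two vowels) → [v].
/o/ — between /f/ and /ɡ/, in an unstressed syllable — surfaces as [ə] (rule 4).
/i/ (word-final) occurs in an unstressed syllable → [ə] by rule 4.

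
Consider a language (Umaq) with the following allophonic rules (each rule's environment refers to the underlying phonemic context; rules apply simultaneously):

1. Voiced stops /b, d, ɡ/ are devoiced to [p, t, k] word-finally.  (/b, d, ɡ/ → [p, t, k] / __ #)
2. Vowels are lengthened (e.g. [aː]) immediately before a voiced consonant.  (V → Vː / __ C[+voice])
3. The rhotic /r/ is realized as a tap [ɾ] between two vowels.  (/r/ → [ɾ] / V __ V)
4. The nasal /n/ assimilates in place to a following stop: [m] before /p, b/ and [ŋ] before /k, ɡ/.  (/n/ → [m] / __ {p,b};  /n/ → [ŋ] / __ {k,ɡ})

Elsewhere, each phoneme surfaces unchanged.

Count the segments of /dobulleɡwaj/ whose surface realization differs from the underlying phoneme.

Segments that undergo a rule: /o/ → [oː] (rule 2); /u/ → [uː] (rule 2); /e/ → [eː] (rule 2); /a/ → [aː] (rule 2).
All other segments surface unchanged.

4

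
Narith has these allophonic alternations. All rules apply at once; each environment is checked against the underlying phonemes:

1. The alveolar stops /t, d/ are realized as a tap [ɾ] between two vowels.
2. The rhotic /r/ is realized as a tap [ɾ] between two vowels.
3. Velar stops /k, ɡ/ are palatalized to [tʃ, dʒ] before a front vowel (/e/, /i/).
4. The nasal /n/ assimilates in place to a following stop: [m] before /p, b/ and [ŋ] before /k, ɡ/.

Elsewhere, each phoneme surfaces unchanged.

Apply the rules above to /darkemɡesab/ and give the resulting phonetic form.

/d/ (word-initial) fails the environment for rule 1, so it stays [d].
/a/ stays [a].
/r/ (between /a/ and /k/) is in the target of rule 2 but the environment (between two vowels) is not met → [r].
Rule 3 applies to /k/ (between /r/ and /e/: before a front vowel) → [tʃ].
/e/ (between /k/ and /m/) is unaffected → [e].
/m/ stays [m].
/ɡ/ (between /m/ and /e/): before a front vowel, so rule 3 applies → [dʒ].
/e/ (between /ɡ/ and /s/) is unaffected → [e].
/s/ (between /e/ and /a/): no rule targets it → [s].
/a/ (between /s/ and /b/) is unaffected → [a].
/b/ (word-final): no rule targets it → [b].

[dartʃemdʒesab]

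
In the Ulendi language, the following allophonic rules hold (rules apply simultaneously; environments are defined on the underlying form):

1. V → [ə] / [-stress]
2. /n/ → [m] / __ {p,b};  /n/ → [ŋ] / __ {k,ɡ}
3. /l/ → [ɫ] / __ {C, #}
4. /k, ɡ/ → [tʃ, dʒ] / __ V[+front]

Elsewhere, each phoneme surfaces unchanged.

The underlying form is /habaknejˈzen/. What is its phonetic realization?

/h/ (word-initial): no rule targets it → [h].
/a/ meets the environment for rule 1 (in an unstressed syllable) → [ə].
/b/ (between /a/ and /a/) is unaffected → [b].
/a/ (between /b/ and /k/) occurs in an unstressed syllable → [ə] by rule 1.
/k/ (between /a/ and /n/) fails the environment for rule 4, so it stays [k].
/n/ (between /k/ and /e/): rule 2 targets it, but not before a labial or velar stop → unchanged [n].
/e/ (between /n/ and /j/): in an unstressed syllable, so rule 1 applies → [ə].
/j/ — not in any rule's target class → [j].
/z/ stays [z].
/e/ (between /z/ and /n/) fails the environment for rule 1, so it stays [e].
/n/ (word-final) fails the environment for rule 2, so it stays [n].

[həbəknəjˈzen]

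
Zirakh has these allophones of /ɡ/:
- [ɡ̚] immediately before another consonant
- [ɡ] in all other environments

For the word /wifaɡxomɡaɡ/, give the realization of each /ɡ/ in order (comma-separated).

Occurrence 1 (position 5): immediately before another consonant → [ɡ̚].
Occurrence 2 (position 9): no conditioning environment matches → elsewhere allophone [ɡ].
Occurrence 3 (position 11): no conditioning environment matches → elsewhere allophone [ɡ].

[ɡ̚], [ɡ], [ɡ]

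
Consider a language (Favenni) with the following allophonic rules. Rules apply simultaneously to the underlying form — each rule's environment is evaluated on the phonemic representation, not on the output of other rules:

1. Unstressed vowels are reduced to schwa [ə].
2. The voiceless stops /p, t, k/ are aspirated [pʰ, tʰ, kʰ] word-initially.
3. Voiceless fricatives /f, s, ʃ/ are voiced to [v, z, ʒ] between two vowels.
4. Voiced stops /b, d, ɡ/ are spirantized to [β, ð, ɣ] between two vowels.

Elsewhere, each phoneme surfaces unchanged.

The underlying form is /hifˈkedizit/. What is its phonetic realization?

/h/ — not in any rule's target class → [h].
/i/ — between /h/ and /f/, in an unstressed syllable — surfaces as [ə] (rule 1).
/f/ (between /i/ and /k/) is in the target of rule 3 but the environment (between two vowels) is not met → [f].
/k/ (between /f/ and /e/) fails the environment for rule 2, so it stays [k].
/e/ (between /k/ and /d/) is in the target of rule 1 but the environment (in an unstressed syllable) is not met → [e].
/d/ (between /e/ and /i/): between two vowels, so rule 4 applies → [ð].
/i/ (between /d/ and /z/) occurs in an unstressed syllable → [ə] by rule 1.
/z/ — not in any rule's target class → [z].
/i/ — between /z/ and /t/, in an unstressed syllable — surfaces as [ə] (rule 1).
/t/ — word-final; rule 2 does not apply here → [t].

[həfˈkeðəzət]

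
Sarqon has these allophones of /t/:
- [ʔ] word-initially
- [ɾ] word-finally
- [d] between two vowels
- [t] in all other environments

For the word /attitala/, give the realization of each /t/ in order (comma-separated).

Occurrence 1 (position 2): no conditioning environment matches → elsewhere allophone [t].
Occurrence 2 (position 3): no conditioning environment matches → elsewhere allophone [t].
Occurrence 3 (position 5): between two vowels → [d].

[t], [t], [d]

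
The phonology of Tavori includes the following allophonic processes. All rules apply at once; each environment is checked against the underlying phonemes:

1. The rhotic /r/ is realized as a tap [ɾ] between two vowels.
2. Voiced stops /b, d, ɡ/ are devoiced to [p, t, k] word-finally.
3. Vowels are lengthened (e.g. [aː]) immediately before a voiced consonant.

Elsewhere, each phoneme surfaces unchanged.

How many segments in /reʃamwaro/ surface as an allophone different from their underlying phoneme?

Segments that undergo a rule: /a/ → [aː] (rule 3); /a/ → [aː] (rule 3); /r/ → [ɾ] (rule 1).
All other segments surface unchanged.

3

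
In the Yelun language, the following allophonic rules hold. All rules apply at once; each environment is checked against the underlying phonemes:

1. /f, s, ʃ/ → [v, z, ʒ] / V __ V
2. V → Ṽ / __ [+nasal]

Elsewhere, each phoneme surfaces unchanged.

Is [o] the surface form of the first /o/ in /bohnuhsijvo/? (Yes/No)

/o/ — between /b/ and /h/; rule 2 does not apply here → [o].
The actual realization is [o], which matches [o].

Yes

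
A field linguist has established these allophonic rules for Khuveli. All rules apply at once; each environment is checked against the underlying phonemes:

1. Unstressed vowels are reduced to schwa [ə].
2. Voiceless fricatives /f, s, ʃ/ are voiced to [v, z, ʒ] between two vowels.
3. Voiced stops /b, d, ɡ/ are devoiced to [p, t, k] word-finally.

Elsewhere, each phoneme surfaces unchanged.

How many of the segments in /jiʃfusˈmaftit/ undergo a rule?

3

Segments that undergo a rule: /i/ → [ə] (rule 1); /u/ → [ə] (rule 1); /i/ → [ə] (rule 1).
All other segments surface unchanged.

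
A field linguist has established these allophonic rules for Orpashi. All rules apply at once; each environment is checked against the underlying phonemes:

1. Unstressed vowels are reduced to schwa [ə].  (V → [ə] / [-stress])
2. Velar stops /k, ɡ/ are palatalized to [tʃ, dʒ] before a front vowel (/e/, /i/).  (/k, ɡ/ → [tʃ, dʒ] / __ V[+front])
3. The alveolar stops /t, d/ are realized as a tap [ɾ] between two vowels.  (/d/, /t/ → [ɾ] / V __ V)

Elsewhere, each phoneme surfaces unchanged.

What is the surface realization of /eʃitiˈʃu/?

/e/ — word-initial, in an unstressed syllable — surfaces as [ə] (rule 1).
/ʃ/ (between /e/ and /i/) is unaffected → [ʃ].
/i/ (between /ʃ/ and /t/): in an unstressed syllable, so rule 1 applies → [ə].
/t/ — between /i/ and /i/, between two vowels — surfaces as [ɾ] (rule 3).
/i/ — between /t/ and /ʃ/, in an unstressed syllable — surfaces as [ə] (rule 1).
/ʃ/ stays [ʃ].
/u/ (word-final): rule 1 targets it, but not in an unstressed syllable → unchanged [u].

[əʃəɾəˈʃu]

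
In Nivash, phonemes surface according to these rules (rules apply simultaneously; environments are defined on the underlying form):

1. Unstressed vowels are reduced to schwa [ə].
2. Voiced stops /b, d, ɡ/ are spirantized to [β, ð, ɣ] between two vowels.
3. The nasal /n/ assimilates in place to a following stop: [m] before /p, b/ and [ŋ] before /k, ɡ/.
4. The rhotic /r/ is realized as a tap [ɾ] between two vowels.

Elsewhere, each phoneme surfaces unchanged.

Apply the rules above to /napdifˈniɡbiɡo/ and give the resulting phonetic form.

[nəpdəfˈniɡbəɣə]

/n/ (word-initial) fails the environment for rule 3, so it stays [n].
/a/ — between /n/ and /p/, in an unstressed syllable — surfaces as [ə] (rule 1).
/p/ (between /a/ and /d/): no rule targets it → [p].
/d/ (between /p/ and /i/): rule 2 targets it, but not between two vowels → unchanged [d].
/i/ — between /d/ and /f/, in an unstressed syllable — surfaces as [ə] (rule 1).
/f/ stays [f].
/n/ (between /f/ and /i/): rule 3 targets it, but not before a labial or velar stop → unchanged [n].
/i/ — between /n/ and /ɡ/; rule 1 does not apply here → [i].
/ɡ/ (between /i/ and /b/): rule 2 targets it, but not between two vowels → unchanged [ɡ].
/b/ (between /ɡ/ and /i/) is in the target of rule 2 but the environment (between two vowels) is not met → [b].
/i/ — between /b/ and /ɡ/, in an unstressed syllable — surfaces as [ə] (rule 1).
/ɡ/ — between /i/ and /o/, between two vowels — surfaces as [ɣ] (rule 2).
Rule 1 applies to /o/ (word-final: in an unstressed syllable) → [ə].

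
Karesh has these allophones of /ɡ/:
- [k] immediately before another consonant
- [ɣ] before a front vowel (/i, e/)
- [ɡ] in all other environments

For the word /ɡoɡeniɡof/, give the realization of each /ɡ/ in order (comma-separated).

[ɡ], [ɣ], [ɡ]

Occurrence 1 (position 1): no conditioning environment matches → elsewhere allophone [ɡ].
Occurrence 2 (position 3): before a front vowel (/i, e/) → [ɣ].
Occurrence 3 (position 7): no conditioning environment matches → elsewhere allophone [ɡ].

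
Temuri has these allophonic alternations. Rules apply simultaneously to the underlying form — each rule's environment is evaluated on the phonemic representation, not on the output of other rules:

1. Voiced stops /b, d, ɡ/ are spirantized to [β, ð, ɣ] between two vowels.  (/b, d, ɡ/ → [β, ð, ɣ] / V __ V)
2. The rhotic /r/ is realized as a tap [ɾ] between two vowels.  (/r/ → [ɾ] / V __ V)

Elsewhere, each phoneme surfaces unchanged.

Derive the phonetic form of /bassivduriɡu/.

/b/ (word-initial) is in the target of rule 1 but the environment (between two vowels) is not met → [b].
/d/ (between /v/ and /u/): rule 1 targets it, but not between two vowels → unchanged [d].
/r/ — between /u/ and /i/, between two vowels — surfaces as [ɾ] (rule 2).
/ɡ/ (between /i/ and /u/): between two vowels, so rule 1 applies → [ɣ].

[bassivduɾiɣu]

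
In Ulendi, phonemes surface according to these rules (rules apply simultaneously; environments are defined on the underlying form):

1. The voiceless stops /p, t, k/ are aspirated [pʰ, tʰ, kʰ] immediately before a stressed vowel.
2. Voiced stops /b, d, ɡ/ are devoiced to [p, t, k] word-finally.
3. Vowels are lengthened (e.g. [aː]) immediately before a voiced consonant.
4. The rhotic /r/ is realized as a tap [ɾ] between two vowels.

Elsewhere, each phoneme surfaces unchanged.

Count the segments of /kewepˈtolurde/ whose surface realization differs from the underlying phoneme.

Segments that undergo a rule: /e/ → [eː] (rule 3); /t/ → [tʰ] (rule 1); /o/ → [oː] (rule 3); /u/ → [uː] (rule 3).
All other segments surface unchanged.

4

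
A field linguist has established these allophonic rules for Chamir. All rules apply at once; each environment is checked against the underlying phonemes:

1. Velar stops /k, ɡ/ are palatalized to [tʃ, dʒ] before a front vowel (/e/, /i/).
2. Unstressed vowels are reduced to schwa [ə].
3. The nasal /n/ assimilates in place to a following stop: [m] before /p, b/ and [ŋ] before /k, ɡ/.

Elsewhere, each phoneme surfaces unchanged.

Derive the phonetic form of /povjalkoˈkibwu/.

[pəvjəlkəˈtʃibwə]

/o/ meets the environment for rule 2 (in an unstressed syllable) → [ə].
/a/ (between /j/ and /l/): in an unstressed syllable, so rule 2 applies → [ə].
/k/ (between /l/ and /o/): rule 1 targets it, but not before a front vowel → unchanged [k].
Rule 2 applies to /o/ (between /k/ and /k/: in an unstressed syllable) → [ə].
/k/ (between /o/ and /i/) occurs before a front vowel → [tʃ] by rule 1.
/i/ — between /k/ and /b/; rule 2 does not apply here → [i].
/u/ (word-final): in an unstressed syllable, so rule 2 applies → [ə].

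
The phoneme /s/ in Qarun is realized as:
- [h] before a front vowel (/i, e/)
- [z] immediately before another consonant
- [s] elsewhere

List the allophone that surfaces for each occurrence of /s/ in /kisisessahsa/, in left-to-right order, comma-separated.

Occurrence 1 (position 3): before a front vowel (/i, e/) → [h].
Occurrence 2 (position 5): before a front vowel (/i, e/) → [h].
Occurrence 3 (position 7): immediately before another consonant → [z].
Occurrence 4 (position 8): no conditioning environment matches → elsewhere allophone [s].
Occurrence 5 (position 11): no conditioning environment matches → elsewhere allophone [s].

[h], [h], [z], [s], [s]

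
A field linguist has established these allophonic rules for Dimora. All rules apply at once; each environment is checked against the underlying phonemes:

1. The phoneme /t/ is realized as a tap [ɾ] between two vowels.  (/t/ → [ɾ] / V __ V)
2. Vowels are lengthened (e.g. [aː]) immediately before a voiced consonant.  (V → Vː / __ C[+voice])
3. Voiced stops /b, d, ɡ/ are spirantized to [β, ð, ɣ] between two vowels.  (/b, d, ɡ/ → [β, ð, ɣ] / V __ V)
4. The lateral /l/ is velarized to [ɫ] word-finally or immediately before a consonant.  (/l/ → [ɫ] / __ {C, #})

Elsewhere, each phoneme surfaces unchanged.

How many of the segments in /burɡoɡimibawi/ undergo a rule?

Segments that undergo a rule: /u/ → [uː] (rule 2); /o/ → [oː] (rule 2); /ɡ/ → [ɣ] (rule 3); /i/ → [iː] (rule 2); /i/ → [iː] (rule 2); /b/ → [β] (rule 3); /a/ → [aː] (rule 2).
All other segments surface unchanged.

7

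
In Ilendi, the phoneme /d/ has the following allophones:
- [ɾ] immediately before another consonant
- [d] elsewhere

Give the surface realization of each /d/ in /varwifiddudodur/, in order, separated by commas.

Occurrence 1 (position 8): immediately before another consonant → [ɾ].
Occurrence 2 (position 9): no conditioning environment matches → elsewhere allophone [d].
Occurrence 3 (position 11): no conditioning environment matches → elsewhere allophone [d].
Occurrence 4 (position 13): no conditioning environment matches → elsewhere allophone [d].

[ɾ], [d], [d], [d]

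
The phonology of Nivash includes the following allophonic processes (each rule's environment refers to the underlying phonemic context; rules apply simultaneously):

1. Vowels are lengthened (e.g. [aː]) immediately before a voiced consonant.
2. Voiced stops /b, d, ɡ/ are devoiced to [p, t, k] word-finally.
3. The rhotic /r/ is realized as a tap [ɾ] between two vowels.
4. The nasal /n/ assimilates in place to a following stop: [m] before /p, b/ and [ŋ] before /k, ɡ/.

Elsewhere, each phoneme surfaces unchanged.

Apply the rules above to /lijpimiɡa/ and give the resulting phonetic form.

/l/ (word-initial) is unaffected → [l].
/i/ meets the environment for rule 1 (before a voiced consonant) → [iː].
/j/ (between /i/ and /p/) is unaffected → [j].
/p/ (between /j/ and /i/): no rule targets it → [p].
/i/ — between /p/ and /m/, before a voiced consonant — surfaces as [iː] (rule 1).
/m/ (between /i/ and /i/) is unaffected → [m].
/i/ (between /m/ and /ɡ/): before a voiced consonant, so rule 1 applies → [iː].
/ɡ/ (between /i/ and /a/) fails the environment for rule 2, so it stays [ɡ].
/a/ (word-final) is in the target of rule 1 but the environment (before a voiced consonant) is not met → [a].

[liːjpiːmiːɡa]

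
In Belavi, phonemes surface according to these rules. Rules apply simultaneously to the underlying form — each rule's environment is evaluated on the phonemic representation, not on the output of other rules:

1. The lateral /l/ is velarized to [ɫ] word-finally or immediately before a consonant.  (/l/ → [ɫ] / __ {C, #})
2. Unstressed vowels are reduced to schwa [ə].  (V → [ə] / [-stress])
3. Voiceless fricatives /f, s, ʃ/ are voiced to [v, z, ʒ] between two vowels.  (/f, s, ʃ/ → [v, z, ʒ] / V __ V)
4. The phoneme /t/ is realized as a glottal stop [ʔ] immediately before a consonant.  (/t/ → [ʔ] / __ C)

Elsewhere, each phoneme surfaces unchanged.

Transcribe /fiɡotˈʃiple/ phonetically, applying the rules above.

[fəɡəʔˈʃiplə]

/f/ (word-initial) fails the environment for rule 3, so it stays [f].
/i/ (between /f/ and /ɡ/) occurs in an unstressed syllable → [ə] by rule 2.
/ɡ/ (between /i/ and /o/) is unaffected → [ɡ].
/o/ — between /ɡ/ and /t/, in an unstressed syllable — surfaces as [ə] (rule 2).
/t/ — between /o/ and /ʃ/, immediately before a consonant — surfaces as [ʔ] (rule 4).
/ʃ/ (between /t/ and /i/): rule 3 targets it, but not between two vowels → unchanged [ʃ].
/i/ (between /ʃ/ and /p/) is in the target of rule 2 but the environment (in an unstressed syllable) is not met → [i].
/p/ (between /i/ and /l/) is unaffected → [p].
/l/ (between /p/ and /e/) is in the target of rule 1 but the environment (word-finally or immediately before a consonant) is not met → [l].
/e/ meets the environment for rule 2 (in an unstressed syllable) → [ə].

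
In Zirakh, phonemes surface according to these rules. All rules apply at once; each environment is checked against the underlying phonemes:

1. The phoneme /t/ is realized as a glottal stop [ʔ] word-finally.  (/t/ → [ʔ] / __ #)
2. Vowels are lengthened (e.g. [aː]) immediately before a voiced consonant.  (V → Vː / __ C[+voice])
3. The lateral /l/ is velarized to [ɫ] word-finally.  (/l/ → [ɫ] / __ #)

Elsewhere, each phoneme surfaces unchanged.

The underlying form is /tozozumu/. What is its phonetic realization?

/t/ (word-initial) fails the environment for rule 1, so it stays [t].
/o/ — between /t/ and /z/, before a voiced consonant — surfaces as [oː] (rule 2).
/z/ (between /o/ and /o/): no rule targets it → [z].
/o/ — between /z/ and /z/, before a voiced consonant — surfaces as [oː] (rule 2).
/z/ — not in any rule's target class → [z].
/u/ meets the environment for rule 2 (before a voiced consonant) → [uː].
/m/ — not in any rule's target class → [m].
/u/ (word-final) fails the environment for rule 2, so it stays [u].

[toːzoːzuːmu]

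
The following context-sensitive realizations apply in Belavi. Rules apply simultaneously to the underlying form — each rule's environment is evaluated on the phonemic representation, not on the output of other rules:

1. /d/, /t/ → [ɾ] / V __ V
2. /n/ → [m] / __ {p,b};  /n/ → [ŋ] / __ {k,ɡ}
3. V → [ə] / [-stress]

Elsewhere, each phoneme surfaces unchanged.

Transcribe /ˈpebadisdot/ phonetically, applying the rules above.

/p/ (word-initial): no rule targets it → [p].
/e/ (between /p/ and /b/) fails the environment for rule 3, so it stays [e].
/b/ (between /e/ and /a/): no rule targets it → [b].
Rule 3 applies to /a/ (between /b/ and /d/: in an unstressed syllable) → [ə].
/d/ meets the environment for rule 1 (between two vowels) → [ɾ].
Rule 3 applies to /i/ (between /d/ and /s/: in an unstressed syllable) → [ə].
/s/ stays [s].
/d/ (between /s/ and /o/): rule 1 targets it, but not between two vowels → unchanged [d].
/o/ (between /d/ and /t/) occurs in an unstressed syllable → [ə] by rule 3.
/t/ — word-final; rule 1 does not apply here → [t].

[ˈpebəɾəsdət]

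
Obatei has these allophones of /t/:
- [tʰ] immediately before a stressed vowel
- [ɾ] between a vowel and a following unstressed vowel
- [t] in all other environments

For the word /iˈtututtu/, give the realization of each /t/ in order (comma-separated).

[tʰ], [ɾ], [t], [t]

Occurrence 1 (position 2): immediately before a stressed vowel → [tʰ].
Occurrence 2 (position 4): between a vowel and an unstressed vowel → [ɾ].
Occurrence 3 (position 6): no conditioning environment matches → elsewhere allophone [t].
Occurrence 4 (position 7): no conditioning environment matches → elsewhere allophone [t].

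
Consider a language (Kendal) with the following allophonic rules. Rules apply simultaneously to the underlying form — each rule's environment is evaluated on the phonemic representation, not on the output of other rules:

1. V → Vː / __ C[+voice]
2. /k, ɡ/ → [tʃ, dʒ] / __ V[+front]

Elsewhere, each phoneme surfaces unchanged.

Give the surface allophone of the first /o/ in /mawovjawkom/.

Rule 1 applies to /o/ (between /w/ and /v/: before a voiced consonant) → [oː].

[oː]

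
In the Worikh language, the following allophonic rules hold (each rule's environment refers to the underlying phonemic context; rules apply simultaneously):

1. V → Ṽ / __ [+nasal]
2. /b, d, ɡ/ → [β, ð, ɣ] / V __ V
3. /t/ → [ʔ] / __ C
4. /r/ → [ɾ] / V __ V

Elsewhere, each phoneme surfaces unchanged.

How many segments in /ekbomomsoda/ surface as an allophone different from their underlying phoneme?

Segments that undergo a rule: /o/ → [õ] (rule 1); /o/ → [õ] (rule 1); /d/ → [ð] (rule 2).
All other segments surface unchanged.

3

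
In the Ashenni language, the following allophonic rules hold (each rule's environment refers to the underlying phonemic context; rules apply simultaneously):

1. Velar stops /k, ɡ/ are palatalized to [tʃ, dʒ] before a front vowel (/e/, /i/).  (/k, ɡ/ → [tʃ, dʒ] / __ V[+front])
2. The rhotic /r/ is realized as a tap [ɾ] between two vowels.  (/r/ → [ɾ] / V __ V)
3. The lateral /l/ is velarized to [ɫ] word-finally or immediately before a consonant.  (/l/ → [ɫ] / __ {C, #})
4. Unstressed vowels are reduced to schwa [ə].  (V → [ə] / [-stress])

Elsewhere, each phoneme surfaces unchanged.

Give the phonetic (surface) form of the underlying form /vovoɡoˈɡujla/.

[vəvəɡəˈɡujlə]

Rule 4 applies to /o/ (between /v/ and /v/: in an unstressed syllable) → [ə].
/o/ meets the environment for rule 4 (in an unstressed syllable) → [ə].
/ɡ/ — between /o/ and /o/; rule 1 does not apply here → [ɡ].
/o/ (between /ɡ/ and /ɡ/): in an unstressed syllable, so rule 4 applies → [ə].
/ɡ/ — between /o/ and /u/; rule 1 does not apply here → [ɡ].
/u/ (between /ɡ/ and /j/) fails the environment for rule 4, so it stays [u].
/l/ (between /j/ and /a/) is in the target of rule 3 but the environment (word-finally or immediately before a consonant) is not met → [l].
/a/ (word-final): in an unstressed syllable, so rule 4 applies → [ə].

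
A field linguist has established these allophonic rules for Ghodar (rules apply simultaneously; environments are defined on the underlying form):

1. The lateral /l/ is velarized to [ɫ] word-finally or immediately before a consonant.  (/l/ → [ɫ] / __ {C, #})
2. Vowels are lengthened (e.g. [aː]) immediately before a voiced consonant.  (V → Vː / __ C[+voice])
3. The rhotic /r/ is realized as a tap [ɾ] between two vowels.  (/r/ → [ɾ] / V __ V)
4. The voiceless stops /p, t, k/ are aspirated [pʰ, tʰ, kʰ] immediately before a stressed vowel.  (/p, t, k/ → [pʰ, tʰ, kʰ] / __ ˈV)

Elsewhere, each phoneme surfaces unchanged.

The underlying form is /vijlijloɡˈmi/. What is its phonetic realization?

[viːjliːjloːɡˈmi]

/v/ (word-initial) is unaffected → [v].
/i/ (between /v/ and /j/): before a voiced consonant, so rule 2 applies → [iː].
/j/ stays [j].
/l/ — between /j/ and /i/; rule 1 does not apply here → [l].
/i/ meets the environment for rule 2 (before a voiced consonant) → [iː].
/j/ stays [j].
/l/ — between /j/ and /o/; rule 1 does not apply here → [l].
/o/ (between /l/ and /ɡ/): before a voiced consonant, so rule 2 applies → [oː].
/ɡ/ — not in any rule's target class → [ɡ].
/m/ (between /ɡ/ and /i/) is unaffected → [m].
/i/ (word-final) fails the environment for rule 2, so it stays [i].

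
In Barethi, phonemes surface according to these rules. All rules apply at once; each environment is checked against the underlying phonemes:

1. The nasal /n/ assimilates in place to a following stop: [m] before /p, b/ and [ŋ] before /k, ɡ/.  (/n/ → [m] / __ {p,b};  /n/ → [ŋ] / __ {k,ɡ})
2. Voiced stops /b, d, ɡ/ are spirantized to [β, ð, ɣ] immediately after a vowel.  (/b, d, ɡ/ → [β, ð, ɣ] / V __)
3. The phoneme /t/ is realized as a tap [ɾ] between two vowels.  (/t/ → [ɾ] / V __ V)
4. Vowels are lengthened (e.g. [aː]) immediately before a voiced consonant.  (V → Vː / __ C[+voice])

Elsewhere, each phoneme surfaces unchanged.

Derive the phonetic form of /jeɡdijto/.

/j/ (word-initial) is unaffected → [j].
/e/ meets the environment for rule 4 (before a voiced consonant) → [eː].
/ɡ/ — between /e/ and /d/, immediately after a vowel — surfaces as [ɣ] (rule 2).
/d/ (between /ɡ/ and /i/) fails the environment for rule 2, so it stays [d].
/i/ meets the environment for rule 4 (before a voiced consonant) → [iː].
/j/ (between /i/ and /t/) is unaffected → [j].
/t/ (between /j/ and /o/) is in the target of rule 3 but the environment (between two vowels) is not met → [t].
/o/ (word-final): rule 4 targets it, but not before a voiced consonant → unchanged [o].

[jeːɣdiːjto]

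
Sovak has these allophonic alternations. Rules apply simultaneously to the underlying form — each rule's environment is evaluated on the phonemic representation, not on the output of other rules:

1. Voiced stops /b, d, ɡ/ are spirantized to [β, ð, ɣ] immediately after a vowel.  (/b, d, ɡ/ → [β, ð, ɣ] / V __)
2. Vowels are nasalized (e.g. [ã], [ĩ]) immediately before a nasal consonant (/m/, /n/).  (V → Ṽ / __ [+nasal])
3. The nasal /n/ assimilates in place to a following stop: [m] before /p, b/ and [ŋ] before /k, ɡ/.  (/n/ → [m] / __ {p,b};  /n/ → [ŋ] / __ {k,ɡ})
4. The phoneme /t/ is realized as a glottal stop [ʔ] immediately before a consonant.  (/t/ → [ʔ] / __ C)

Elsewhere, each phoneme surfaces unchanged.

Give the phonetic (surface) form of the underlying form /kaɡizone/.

/k/ (word-initial) is unaffected → [k].
/a/ (between /k/ and /ɡ/) fails the environment for rule 2, so it stays [a].
/ɡ/ (between /a/ and /i/): immediately after a vowel, so rule 1 applies → [ɣ].
/i/ (between /ɡ/ and /z/): rule 2 targets it, but not before a nasal consonant → unchanged [i].
/z/ — not in any rule's target class → [z].
/o/ (between /z/ and /n/) occurs before a nasal consonant → [õ] by rule 2.
/n/ (between /o/ and /e/) fails the environment for rule 3, so it stays [n].
/e/ — word-final; rule 2 does not apply here → [e].

[kaɣizõne]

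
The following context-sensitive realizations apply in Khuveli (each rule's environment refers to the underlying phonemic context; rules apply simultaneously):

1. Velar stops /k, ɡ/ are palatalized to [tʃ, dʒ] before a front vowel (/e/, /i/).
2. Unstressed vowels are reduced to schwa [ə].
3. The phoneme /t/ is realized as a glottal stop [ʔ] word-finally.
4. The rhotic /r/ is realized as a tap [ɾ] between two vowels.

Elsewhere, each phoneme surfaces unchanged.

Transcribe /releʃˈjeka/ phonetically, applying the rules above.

/r/ (word-initial): rule 4 targets it, but not between two vowels → unchanged [r].
Rule 2 applies to /e/ (between /r/ and /l/: in an unstressed syllable) → [ə].
/l/ — not in any rule's target class → [l].
Rule 2 applies to /e/ (between /l/ and /ʃ/: in an unstressed syllable) → [ə].
/ʃ/ (between /e/ and /j/): no rule targets it → [ʃ].
/j/ (between /ʃ/ and /e/): no rule targets it → [j].
/e/ — between /j/ and /k/; rule 2 does not apply here → [e].
/k/ — between /e/ and /a/; rule 1 does not apply here → [k].
/a/ meets the environment for rule 2 (in an unstressed syllable) → [ə].

[rələʃˈjekə]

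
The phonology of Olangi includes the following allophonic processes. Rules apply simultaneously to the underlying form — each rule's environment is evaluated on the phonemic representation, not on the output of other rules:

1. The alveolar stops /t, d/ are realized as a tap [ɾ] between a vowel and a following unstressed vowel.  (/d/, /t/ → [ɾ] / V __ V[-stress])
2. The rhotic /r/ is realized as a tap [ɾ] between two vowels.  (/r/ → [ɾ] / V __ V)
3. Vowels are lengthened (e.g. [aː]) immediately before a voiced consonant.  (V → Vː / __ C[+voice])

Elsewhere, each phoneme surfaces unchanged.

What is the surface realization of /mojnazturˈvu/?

/m/ stays [m].
Rule 3 applies to /o/ (between /m/ and /j/: before a voiced consonant) → [oː].
/j/ — not in any rule's target class → [j].
/n/ stays [n].
/a/ (between /n/ and /z/): before a voiced consonant, so rule 3 applies → [aː].
/z/ (between /a/ and /t/) is unaffected → [z].
/t/ (between /z/ and /u/) is in the target of rule 1 but the environment (between a vowel and a following unstressed vowel) is not met → [t].
/u/ (between /t/ and /r/): before a voiced consonant, so rule 3 applies → [uː].
/r/ — between /u/ and /v/; rule 2 does not apply here → [r].
/v/ (between /r/ and /u/) is unaffected → [v].
/u/ (word-final) fails the environment for rule 3, so it stays [u].

[moːjnaːztuːrˈvu]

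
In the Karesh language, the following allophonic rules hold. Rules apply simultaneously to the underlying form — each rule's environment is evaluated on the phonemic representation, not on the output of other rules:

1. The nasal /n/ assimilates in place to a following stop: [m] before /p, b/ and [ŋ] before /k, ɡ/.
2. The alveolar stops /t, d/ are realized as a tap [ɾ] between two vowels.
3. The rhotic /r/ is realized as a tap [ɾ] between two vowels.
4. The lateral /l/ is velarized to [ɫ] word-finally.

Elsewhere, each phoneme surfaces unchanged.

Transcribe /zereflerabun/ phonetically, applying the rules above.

[zeɾefleɾabun]

/z/ stays [z].
/e/ — not in any rule's target class → [e].
/r/ (between /e/ and /e/) occurs between two vowels → [ɾ] by rule 3.
/e/ — not in any rule's target class → [e].
/f/ (between /e/ and /l/) is unaffected → [f].
/l/ — between /f/ and /e/; rule 4 does not apply here → [l].
/e/ stays [e].
/r/ — between /e/ and /a/, between two vowels — surfaces as [ɾ] (rule 3).
/a/ — not in any rule's target class → [a].
/b/ (between /a/ and /u/) is unaffected → [b].
/u/ — not in any rule's target class → [u].
/n/ (word-final): rule 1 targets it, but not before a labial or velar stop → unchanged [n].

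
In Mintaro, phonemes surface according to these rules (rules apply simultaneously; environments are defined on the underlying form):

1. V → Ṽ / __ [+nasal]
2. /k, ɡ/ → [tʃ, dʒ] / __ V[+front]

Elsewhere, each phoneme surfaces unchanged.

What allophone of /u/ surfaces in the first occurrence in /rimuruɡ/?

[u]

/u/ (between /m/ and /r/) fails the environment for rule 1, so it stays [u].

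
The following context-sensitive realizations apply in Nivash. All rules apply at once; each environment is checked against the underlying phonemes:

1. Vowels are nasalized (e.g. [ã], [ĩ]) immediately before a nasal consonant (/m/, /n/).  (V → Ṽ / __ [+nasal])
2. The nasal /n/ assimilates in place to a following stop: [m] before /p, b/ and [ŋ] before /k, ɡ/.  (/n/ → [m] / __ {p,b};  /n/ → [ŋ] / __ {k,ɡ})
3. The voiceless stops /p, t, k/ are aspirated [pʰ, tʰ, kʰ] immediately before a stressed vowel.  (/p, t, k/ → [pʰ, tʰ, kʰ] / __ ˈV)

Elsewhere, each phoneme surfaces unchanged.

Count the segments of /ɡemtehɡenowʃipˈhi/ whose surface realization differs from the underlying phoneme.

Segments that undergo a rule: /e/ → [ẽ] (rule 1); /e/ → [ẽ] (rule 1).
All other segments surface unchanged.

2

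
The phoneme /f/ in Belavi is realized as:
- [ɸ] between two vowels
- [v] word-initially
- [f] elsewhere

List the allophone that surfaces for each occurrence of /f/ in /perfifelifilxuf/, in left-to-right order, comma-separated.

Occurrence 1 (position 4): no conditioning environment matches → elsewhere allophone [f].
Occurrence 2 (position 6): between two vowels → [ɸ].
Occurrence 3 (position 10): between two vowels → [ɸ].
Occurrence 4 (position 15): no conditioning environment matches → elsewhere allophone [f].

[f], [ɸ], [ɸ], [f]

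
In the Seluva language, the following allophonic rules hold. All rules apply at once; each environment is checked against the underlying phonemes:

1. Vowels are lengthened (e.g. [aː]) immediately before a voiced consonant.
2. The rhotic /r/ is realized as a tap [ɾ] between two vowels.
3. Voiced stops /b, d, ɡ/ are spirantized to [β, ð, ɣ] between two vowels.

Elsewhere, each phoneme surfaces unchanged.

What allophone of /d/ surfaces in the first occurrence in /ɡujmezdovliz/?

/d/ (between /z/ and /o/) is in the target of rule 3 but the environment (between two vowels) is not met → [d].

[d]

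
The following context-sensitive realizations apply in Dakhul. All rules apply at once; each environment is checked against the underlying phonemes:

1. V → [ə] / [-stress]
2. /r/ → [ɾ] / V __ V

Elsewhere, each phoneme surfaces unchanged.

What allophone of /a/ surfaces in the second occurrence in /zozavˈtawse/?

/a/ — between /t/ and /w/; rule 1 does not apply here → [a].

[a]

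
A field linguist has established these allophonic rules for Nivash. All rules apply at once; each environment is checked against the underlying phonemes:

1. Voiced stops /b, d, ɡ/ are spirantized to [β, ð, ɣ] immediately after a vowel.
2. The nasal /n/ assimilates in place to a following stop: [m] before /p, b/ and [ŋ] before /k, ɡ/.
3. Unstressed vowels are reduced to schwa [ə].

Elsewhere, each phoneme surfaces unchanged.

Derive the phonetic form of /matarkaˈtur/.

/m/ — not in any rule's target class → [m].
/a/ — between /m/ and /t/, in an unstressed syllable — surfaces as [ə] (rule 3).
/t/ — not in any rule's target class → [t].
/a/ (between /t/ and /r/) occurs in an unstressed syllable → [ə] by rule 3.
/r/ — not in any rule's target class → [r].
/k/ stays [k].
/a/ (between /k/ and /t/): in an unstressed syllable, so rule 3 applies → [ə].
/t/ stays [t].
/u/ (between /t/ and /r/) is in the target of rule 3 but the environment (in an unstressed syllable) is not met → [u].
/r/ stays [r].

[mətərkəˈtur]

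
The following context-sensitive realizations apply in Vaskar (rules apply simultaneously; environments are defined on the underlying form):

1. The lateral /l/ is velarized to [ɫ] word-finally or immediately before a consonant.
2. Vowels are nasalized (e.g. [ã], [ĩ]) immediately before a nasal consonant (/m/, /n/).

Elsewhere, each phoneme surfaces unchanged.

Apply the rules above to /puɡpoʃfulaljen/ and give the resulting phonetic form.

[puɡpoʃfulaɫjẽn]

/u/ (between /p/ and /ɡ/) fails the environment for rule 2, so it stays [u].
/o/ — between /p/ and /ʃ/; rule 2 does not apply here → [o].
/u/ (between /f/ and /l/) is in the target of rule 2 but the environment (before a nasal consonant) is not met → [u].
/l/ — between /u/ and /a/; rule 1 does not apply here → [l].
/a/ (between /l/ and /l/): rule 2 targets it, but not before a nasal consonant → unchanged [a].
/l/ meets the environment for rule 1 (word-finally or immediately before a consonant) → [ɫ].
/e/ meets the environment for rule 2 (before a nasal consonant) → [ẽ].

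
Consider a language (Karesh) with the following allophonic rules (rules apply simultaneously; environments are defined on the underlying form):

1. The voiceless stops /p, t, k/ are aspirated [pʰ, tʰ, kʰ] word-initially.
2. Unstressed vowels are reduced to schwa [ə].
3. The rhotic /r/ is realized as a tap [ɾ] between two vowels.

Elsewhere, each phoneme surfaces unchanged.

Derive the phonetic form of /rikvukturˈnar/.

/r/ (word-initial): rule 3 targets it, but not between two vowels → unchanged [r].
Rule 2 applies to /i/ (between /r/ and /k/: in an unstressed syllable) → [ə].
/k/ (between /i/ and /v/) fails the environment for rule 1, so it stays [k].
/u/ — between /v/ and /k/, in an unstressed syllable — surfaces as [ə] (rule 2).
/k/ (between /u/ and /t/): rule 1 targets it, but not word-initially → unchanged [k].
/t/ (between /k/ and /u/) fails the environment for rule 1, so it stays [t].
/u/ (between /t/ and /r/): in an unstressed syllable, so rule 2 applies → [ə].
/r/ (between /u/ and /n/) fails the environment for rule 3, so it stays [r].
/a/ (between /n/ and /r/): rule 2 targets it, but not in an unstressed syllable → unchanged [a].
/r/ (word-final) is in the target of rule 3 but the environment (between two vowels) is not met → [r].

[rəkvəktərˈnar]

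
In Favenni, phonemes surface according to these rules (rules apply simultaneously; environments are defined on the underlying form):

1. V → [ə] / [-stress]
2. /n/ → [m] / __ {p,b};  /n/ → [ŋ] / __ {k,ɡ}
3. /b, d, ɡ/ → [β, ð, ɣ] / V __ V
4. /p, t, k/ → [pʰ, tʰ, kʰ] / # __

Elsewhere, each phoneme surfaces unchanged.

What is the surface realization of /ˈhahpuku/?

[ˈhahpəkə]

/h/ — not in any rule's target class → [h].
/a/ (between /h/ and /h/): rule 1 targets it, but not in an unstressed syllable → unchanged [a].
/h/ stays [h].
/p/ (between /h/ and /u/): rule 4 targets it, but not word-initially → unchanged [p].
Rule 1 applies to /u/ (between /p/ and /k/: in an unstressed syllable) → [ə].
/k/ (between /u/ and /u/) is in the target of rule 4 but the environment (word-initially) is not met → [k].
/u/ meets the environment for rule 1 (in an unstressed syllable) → [ə].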